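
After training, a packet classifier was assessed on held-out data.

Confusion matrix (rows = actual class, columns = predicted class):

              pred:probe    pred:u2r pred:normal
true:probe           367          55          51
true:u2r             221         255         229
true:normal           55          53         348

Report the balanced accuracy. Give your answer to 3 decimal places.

Balanced accuracy = mean of per-class recall.
  probe: recall = 367/473 = 0.7759
  u2r: recall = 255/705 = 0.3617
  normal: recall = 348/456 = 0.7632
Mean = (0.7759 + 0.3617 + 0.7632) / 3 = 0.634

0.634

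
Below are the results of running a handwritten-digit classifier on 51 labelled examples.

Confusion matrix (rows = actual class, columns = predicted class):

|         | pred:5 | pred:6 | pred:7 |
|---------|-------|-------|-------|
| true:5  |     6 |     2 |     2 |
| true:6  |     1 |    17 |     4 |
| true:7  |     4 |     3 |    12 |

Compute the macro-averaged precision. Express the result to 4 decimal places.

0.6616

Per-class precision (TP/(TP+FP)):
  5: TP=6, FP=1+4=5 → 6/11 = 0.54545
  6: TP=17, FP=2+3=5 → 17/22 = 0.77273
  7: TP=12, FP=2+4=6 → 12/18 = 0.66667
Macro-precision = mean = (0.54545 + 0.77273 + 0.66667) / 3 = 0.6616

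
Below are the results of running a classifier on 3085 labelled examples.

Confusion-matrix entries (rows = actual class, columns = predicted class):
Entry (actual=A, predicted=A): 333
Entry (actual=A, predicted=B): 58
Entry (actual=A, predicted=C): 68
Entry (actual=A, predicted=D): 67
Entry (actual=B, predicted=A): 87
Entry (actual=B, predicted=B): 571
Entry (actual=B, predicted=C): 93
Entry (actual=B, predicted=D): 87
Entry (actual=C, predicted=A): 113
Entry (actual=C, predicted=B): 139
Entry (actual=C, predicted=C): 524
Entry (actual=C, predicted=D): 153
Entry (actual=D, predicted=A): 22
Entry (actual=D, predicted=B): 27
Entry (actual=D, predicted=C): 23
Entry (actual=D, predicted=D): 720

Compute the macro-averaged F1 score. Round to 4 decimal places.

Per-class F1 score (2·TP/(2·TP+FP+FN)):
  A: TP=333, FP=87+113+22=222, FN=58+68+67=193 → 666/1081 = 0.61610
  B: TP=571, FP=58+139+27=224, FN=87+93+87=267 → 1142/1633 = 0.69933
  C: TP=524, FP=68+93+23=184, FN=113+139+153=405 → 1048/1637 = 0.64020
  D: TP=720, FP=67+87+153=307, FN=22+27+23=72 → 1440/1819 = 0.79164
Macro-F1 score = mean = (0.61610 + 0.69933 + 0.64020 + 0.79164) / 4 = 0.6868

0.6868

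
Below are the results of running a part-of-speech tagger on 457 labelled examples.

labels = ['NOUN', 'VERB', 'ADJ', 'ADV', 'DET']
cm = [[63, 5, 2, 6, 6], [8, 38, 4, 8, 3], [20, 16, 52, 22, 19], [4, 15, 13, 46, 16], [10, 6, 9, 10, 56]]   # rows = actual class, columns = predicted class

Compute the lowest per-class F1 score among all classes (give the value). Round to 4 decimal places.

0.4946

Per-class F1 score (2·TP/(2·TP+FP+FN)):
  NOUN: TP=63, FP=8+20+4+10=42, FN=5+2+6+6=19 → 126/187 = 0.67380
  VERB: TP=38, FP=5+16+15+6=42, FN=8+4+8+3=23 → 76/141 = 0.53901
  ADJ: TP=52, FP=2+4+13+9=28, FN=20+16+22+19=77 → 104/209 = 0.49761
  ADV: TP=46, FP=6+8+22+10=46, FN=4+15+13+16=48 → 92/186 = 0.49462
  DET: TP=56, FP=6+3+19+16=44, FN=10+6+9+10=35 → 112/191 = 0.58639
Lowest is class 'ADV' with F1 score = 0.4946.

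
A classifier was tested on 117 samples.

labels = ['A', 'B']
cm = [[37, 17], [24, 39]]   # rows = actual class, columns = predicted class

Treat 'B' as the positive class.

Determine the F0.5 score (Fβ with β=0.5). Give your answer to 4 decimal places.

0.6794

Fβ = (1+β²)·TP / ((1+β²)·TP + β²·FN + FP), with β²=1/4
= 1.25·39 / (1.25·39 + 0.25·24 + 17) = 0.6794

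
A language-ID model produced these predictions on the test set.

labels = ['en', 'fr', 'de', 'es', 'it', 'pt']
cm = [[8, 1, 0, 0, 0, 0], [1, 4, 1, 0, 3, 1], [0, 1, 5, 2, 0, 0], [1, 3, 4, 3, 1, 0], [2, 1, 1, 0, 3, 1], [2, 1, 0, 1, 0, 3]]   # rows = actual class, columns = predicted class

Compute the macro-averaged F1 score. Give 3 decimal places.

0.473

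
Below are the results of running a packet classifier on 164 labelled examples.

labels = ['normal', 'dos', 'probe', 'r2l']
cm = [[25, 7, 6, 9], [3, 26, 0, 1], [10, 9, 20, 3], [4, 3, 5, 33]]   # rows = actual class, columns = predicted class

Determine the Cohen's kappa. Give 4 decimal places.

0.5129

Observed agreement pₒ = trace/N = 104/164 = 0.63415
Expected agreement pₑ = Σ (rowᵢ·colᵢ)/N² = (47·42 + 30·45 + 42·31 + 45·46)/164² = 0.24896
κ = (pₒ − pₑ)/(1 − pₑ) = (0.63415 − 0.24896)/(1 − 0.24896) = 0.5129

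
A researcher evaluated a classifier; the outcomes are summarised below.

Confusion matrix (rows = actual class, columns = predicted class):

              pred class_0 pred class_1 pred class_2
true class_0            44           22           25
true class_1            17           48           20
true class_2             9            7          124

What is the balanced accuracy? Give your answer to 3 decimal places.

0.645

Balanced accuracy = mean of per-class recall.
  class_0: recall = 44/91 = 0.4835
  class_1: recall = 48/85 = 0.5647
  class_2: recall = 124/140 = 0.8857
Mean = (0.4835 + 0.5647 + 0.8857) / 3 = 0.645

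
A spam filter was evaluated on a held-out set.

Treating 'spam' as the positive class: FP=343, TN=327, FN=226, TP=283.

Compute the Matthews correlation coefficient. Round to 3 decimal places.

0.044

MCC = (TP·TN − FP·FN) / √((TP+FP)(TP+FN)(TN+FP)(TN+FN))
Numerator = 283·327 − 343·226 = 15023
Denominator = √(626·509·670·553) = √118057083340 = 343594.3587
MCC = 15023 / 343594.3587 = 0.044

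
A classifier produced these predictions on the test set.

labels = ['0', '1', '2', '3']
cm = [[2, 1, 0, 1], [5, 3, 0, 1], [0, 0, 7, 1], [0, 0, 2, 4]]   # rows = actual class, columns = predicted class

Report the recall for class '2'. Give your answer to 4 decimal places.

recall = TP/(TP+FN).
2: TP=7, FN=0+0+1=1 → 7/8 = 0.87500

0.8750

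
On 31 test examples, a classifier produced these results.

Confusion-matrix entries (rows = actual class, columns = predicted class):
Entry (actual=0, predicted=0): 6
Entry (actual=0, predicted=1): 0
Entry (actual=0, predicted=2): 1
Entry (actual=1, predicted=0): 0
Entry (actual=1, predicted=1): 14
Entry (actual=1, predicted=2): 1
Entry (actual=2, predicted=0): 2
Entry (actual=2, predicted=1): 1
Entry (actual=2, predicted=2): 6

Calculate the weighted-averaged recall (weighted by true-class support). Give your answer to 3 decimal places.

Per-class recall (TP/(TP+FN)):
  0: TP=6, FN=0+1=1 → 6/7 = 0.8571
  1: TP=14, FN=0+1=1 → 14/15 = 0.9333
  2: TP=6, FN=2+1=3 → 6/9 = 0.6667
Weighted-recall = Σ (supportᵢ/N)·recallᵢ with N=31: (7/31)·0.8571 + (15/31)·0.9333 + (9/31)·0.6667 = 0.839

0.839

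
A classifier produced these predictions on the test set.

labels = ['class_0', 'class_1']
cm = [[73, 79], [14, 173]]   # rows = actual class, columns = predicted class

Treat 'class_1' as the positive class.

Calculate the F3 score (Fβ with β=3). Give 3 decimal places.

Fβ = (1+β²)·TP / ((1+β²)·TP + β²·FN + FP), with β²=9
= 10·173 / (10·173 + 9·14 + 79) = 0.894

0.894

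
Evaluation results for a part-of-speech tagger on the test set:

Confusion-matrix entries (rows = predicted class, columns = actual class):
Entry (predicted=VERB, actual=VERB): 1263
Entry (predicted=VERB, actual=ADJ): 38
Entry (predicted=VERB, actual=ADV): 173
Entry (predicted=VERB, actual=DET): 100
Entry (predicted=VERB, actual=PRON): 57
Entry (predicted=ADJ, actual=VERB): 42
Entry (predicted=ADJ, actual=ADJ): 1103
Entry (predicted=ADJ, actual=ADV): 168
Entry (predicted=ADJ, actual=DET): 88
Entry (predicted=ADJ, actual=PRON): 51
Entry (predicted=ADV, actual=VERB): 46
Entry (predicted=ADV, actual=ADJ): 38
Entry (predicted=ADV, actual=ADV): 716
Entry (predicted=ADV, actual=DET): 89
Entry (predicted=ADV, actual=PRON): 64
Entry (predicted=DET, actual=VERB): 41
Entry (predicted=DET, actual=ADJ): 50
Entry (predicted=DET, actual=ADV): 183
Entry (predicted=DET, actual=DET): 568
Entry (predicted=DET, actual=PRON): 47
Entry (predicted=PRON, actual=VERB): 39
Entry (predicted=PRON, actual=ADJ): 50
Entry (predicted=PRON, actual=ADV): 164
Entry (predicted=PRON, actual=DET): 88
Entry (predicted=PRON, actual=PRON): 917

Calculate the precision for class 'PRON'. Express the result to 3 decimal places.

Treat 'PRON' as positive and all other classes as negative.
precision = TP/(TP+FP).
PRON: TP=917, FP=39+50+164+88=341 → 917/1258 = 0.7289

0.729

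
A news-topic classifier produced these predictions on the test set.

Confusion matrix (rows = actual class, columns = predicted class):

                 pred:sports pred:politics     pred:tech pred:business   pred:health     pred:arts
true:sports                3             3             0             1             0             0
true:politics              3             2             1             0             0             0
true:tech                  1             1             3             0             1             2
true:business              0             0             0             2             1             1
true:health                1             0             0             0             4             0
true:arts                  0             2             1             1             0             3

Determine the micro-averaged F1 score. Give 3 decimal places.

0.459

Micro-averaging pools counts across classes: ΣTP=17, ΣFP=20, ΣFN=20.
Micro-F1 score = 2·TP/(2·TP+FP+FN) on pooled counts = 0.459 (equals overall accuracy in single-label multiclass).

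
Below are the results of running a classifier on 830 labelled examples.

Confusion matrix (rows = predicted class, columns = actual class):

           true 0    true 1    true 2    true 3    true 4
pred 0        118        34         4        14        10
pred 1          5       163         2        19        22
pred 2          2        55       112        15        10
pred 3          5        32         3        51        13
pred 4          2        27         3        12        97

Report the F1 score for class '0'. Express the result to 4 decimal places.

0.7564

Treat '0' as positive and all other classes as negative.
F1 score = 2·TP/(2·TP+FP+FN).
0: TP=118, FP=34+4+14+10=62, FN=5+2+5+2=14 → 236/312 = 0.75641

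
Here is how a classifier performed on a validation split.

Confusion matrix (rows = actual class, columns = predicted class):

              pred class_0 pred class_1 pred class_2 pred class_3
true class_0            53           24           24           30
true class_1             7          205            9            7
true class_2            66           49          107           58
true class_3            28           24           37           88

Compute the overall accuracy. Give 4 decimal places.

0.5551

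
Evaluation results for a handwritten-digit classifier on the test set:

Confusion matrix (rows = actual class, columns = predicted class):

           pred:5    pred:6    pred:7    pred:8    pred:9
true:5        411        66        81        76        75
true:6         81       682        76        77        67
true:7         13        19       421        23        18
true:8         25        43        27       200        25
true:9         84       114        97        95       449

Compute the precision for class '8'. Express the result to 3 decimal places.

Take TP from the diagonal, FP from the rest of the '8' prediction marginal, FN from the rest of the '8' actual marginal.
precision = TP/(TP+FP).
8: TP=200, FP=76+77+23+95=271 → 200/471 = 0.4246

0.425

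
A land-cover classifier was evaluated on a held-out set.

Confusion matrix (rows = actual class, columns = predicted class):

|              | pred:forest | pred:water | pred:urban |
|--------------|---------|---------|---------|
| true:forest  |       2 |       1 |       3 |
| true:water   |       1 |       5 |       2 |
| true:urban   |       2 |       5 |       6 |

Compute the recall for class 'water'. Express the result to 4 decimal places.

One-vs-rest for 'water': TP = diagonal; FP = other classes predicted 'water'; FN = 'water' predicted as other.
recall = TP/(TP+FN).
water: TP=5, FN=1+2=3 → 5/8 = 0.62500

0.6250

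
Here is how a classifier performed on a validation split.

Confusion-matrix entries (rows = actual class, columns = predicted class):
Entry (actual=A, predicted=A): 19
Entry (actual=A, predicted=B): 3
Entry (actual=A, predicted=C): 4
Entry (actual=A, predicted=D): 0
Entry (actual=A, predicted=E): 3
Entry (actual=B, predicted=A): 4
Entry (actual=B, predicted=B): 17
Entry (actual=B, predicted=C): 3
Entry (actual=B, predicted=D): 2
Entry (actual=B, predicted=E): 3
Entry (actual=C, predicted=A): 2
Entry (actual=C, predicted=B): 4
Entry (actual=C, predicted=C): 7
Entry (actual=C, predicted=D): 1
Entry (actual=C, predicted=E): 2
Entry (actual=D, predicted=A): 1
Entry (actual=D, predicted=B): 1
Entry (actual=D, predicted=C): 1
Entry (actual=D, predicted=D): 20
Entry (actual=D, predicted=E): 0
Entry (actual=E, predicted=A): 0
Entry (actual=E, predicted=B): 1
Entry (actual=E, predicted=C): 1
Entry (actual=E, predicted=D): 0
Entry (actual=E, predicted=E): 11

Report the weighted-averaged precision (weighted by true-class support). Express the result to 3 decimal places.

0.679

Per-class precision (TP/(TP+FP)):
  A: TP=19, FP=4+2+1+0=7 → 19/26 = 0.7308
  B: TP=17, FP=3+4+1+1=9 → 17/26 = 0.6538
  C: TP=7, FP=4+3+1+1=9 → 7/16 = 0.4375
  D: TP=20, FP=0+2+1+0=3 → 20/23 = 0.8696
  E: TP=11, FP=3+3+2+0=8 → 11/19 = 0.5789
Weighted-precision = Σ (supportᵢ/N)·precisionᵢ with N=110: (29/110)·0.7308 + (29/110)·0.6538 + (16/110)·0.4375 + (23/110)·0.8696 + (13/110)·0.5789 = 0.679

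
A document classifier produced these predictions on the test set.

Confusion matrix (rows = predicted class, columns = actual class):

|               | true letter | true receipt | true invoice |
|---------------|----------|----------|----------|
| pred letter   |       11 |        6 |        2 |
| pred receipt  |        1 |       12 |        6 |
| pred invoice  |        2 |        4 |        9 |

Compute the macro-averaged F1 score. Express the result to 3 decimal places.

Per-class F1 score (2·TP/(2·TP+FP+FN)):
  letter: TP=11, FP=6+2=8, FN=1+2=3 → 22/33 = 0.6667
  receipt: TP=12, FP=1+6=7, FN=6+4=10 → 24/41 = 0.5854
  invoice: TP=9, FP=2+4=6, FN=2+6=8 → 18/32 = 0.5625
Macro-F1 score = mean = (0.6667 + 0.5854 + 0.5625) / 3 = 0.605

0.605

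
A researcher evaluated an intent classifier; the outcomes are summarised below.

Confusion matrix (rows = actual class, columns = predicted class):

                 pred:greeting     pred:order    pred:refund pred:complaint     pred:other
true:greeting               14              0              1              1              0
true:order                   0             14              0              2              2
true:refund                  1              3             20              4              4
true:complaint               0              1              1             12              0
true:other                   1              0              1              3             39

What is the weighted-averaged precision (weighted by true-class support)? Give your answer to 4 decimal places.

Per-class precision (TP/(TP+FP)):
  greeting: TP=14, FP=0+1+0+1=2 → 14/16 = 0.87500
  order: TP=14, FP=0+3+1+0=4 → 14/18 = 0.77778
  refund: TP=20, FP=1+0+1+1=3 → 20/23 = 0.86957
  complaint: TP=12, FP=1+2+4+3=10 → 12/22 = 0.54545
  other: TP=39, FP=0+2+4+0=6 → 39/45 = 0.86667
Weighted-precision = Σ (supportᵢ/N)·precisionᵢ with N=124: (16/124)·0.87500 + (18/124)·0.77778 + (32/124)·0.86957 + (14/124)·0.54545 + (44/124)·0.86667 = 0.8193

0.8193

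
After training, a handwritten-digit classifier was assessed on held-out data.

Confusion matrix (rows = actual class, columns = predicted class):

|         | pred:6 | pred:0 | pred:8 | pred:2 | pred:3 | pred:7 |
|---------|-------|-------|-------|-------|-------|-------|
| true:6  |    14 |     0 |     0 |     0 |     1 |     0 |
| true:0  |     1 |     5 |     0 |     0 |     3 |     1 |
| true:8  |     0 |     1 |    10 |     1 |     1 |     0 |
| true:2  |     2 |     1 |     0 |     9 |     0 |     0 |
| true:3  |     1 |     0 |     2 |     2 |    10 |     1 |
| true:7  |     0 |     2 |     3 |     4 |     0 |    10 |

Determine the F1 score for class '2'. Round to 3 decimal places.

0.643

Treat '2' as positive and all other classes as negative.
F1 score = 2·TP/(2·TP+FP+FN).
2: TP=9, FP=0+0+1+2+4=7, FN=2+1+0+0+0=3 → 18/28 = 0.6429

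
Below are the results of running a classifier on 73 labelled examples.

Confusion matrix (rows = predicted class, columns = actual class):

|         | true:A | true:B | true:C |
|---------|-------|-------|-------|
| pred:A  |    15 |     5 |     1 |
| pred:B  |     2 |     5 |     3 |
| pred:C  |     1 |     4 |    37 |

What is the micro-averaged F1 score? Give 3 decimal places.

0.781

Micro-averaging pools counts across classes: ΣTP=57, ΣFP=16, ΣFN=16.
Micro-F1 score = 2·TP/(2·TP+FP+FN) on pooled counts = 0.781 (equals overall accuracy in single-label multiclass).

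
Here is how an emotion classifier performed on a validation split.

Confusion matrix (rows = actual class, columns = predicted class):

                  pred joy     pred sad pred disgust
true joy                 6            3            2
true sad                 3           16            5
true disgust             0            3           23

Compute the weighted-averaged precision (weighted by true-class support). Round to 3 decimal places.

Per-class precision (TP/(TP+FP)):
  joy: TP=6, FP=3+0=3 → 6/9 = 0.6667
  sad: TP=16, FP=3+3=6 → 16/22 = 0.7273
  disgust: TP=23, FP=2+5=7 → 23/30 = 0.7667
Weighted-precision = Σ (supportᵢ/N)·precisionᵢ with N=61: (11/61)·0.6667 + (24/61)·0.7273 + (26/61)·0.7667 = 0.733

0.733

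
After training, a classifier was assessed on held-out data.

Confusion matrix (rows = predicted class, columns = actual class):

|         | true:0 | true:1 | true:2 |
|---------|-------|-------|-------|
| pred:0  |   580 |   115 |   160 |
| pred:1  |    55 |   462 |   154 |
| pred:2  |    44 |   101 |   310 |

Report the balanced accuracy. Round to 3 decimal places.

0.677

Balanced accuracy = mean of per-class recall.
  0: recall = 580/679 = 0.8542
  1: recall = 462/678 = 0.6814
  2: recall = 310/624 = 0.4968
Mean = (0.8542 + 0.6814 + 0.4968) / 3 = 0.677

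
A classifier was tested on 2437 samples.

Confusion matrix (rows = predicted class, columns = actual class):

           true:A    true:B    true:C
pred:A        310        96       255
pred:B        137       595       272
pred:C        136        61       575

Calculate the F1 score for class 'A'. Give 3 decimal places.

0.498

One-vs-rest for 'A': TP = diagonal; FP = other classes predicted 'A'; FN = 'A' predicted as other.
F1 score = 2·TP/(2·TP+FP+FN).
A: TP=310, FP=96+255=351, FN=137+136=273 → 620/1244 = 0.4984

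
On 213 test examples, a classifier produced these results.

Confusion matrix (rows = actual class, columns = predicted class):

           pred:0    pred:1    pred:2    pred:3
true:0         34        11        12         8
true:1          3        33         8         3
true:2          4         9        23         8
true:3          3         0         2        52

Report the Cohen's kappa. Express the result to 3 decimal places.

Observed agreement pₒ = trace/N = 142/213 = 0.6667
Expected agreement pₑ = Σ (rowᵢ·colᵢ)/N² = (65·44 + 47·53 + 44·45 + 57·71)/213² = 0.2508
κ = (pₒ − pₑ)/(1 − pₑ) = (0.6667 − 0.2508)/(1 − 0.2508) = 0.555

0.555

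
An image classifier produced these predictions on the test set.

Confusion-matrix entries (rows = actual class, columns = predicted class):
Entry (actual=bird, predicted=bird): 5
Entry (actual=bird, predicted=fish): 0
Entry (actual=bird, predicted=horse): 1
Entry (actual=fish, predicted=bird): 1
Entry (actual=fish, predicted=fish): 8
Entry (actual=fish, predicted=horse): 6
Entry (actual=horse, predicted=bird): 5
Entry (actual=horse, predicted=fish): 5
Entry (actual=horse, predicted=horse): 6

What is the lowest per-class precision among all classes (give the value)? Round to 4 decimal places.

Per-class precision (TP/(TP+FP)):
  bird: TP=5, FP=1+5=6 → 5/11 = 0.45455
  fish: TP=8, FP=0+5=5 → 8/13 = 0.61538
  horse: TP=6, FP=1+6=7 → 6/13 = 0.46154
Lowest is class 'bird' with precision = 0.4545.

0.4545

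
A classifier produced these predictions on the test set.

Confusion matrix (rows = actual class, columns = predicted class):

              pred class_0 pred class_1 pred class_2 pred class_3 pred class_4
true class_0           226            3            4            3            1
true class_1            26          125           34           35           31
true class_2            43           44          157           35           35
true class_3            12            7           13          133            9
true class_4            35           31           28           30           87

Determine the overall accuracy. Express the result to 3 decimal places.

0.613

Accuracy = trace / total = (226+125+157+133+87=728) / 1187 = 728/1187 = 0.613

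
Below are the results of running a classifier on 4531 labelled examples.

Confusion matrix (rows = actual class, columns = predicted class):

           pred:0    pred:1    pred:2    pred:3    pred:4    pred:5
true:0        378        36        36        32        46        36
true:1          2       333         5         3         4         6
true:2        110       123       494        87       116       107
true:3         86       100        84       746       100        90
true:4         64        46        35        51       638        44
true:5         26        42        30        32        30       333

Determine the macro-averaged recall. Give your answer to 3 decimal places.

0.685

Per-class recall (TP/(TP+FN)):
  0: TP=378, FN=36+36+32+46+36=186 → 378/564 = 0.6702
  1: TP=333, FN=2+5+3+4+6=20 → 333/353 = 0.9433
  2: TP=494, FN=110+123+87+116+107=543 → 494/1037 = 0.4764
  3: TP=746, FN=86+100+84+100+90=460 → 746/1206 = 0.6186
  4: TP=638, FN=64+46+35+51+44=240 → 638/878 = 0.7267
  5: TP=333, FN=26+42+30+32+30=160 → 333/493 = 0.6755
Macro-recall = mean = (0.6702 + 0.9433 + 0.4764 + 0.6186 + 0.7267 + 0.6755) / 6 = 0.685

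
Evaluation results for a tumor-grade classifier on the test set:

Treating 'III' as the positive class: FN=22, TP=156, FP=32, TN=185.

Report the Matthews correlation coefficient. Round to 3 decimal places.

MCC = (TP·TN − FP·FN) / √((TP+FP)(TP+FN)(TN+FP)(TN+FN))
Numerator = 156·185 − 32·22 = 28156
Denominator = √(188·178·217·207) = √1503169416 = 38770.7289
MCC = 28156 / 38770.7289 = 0.726

0.726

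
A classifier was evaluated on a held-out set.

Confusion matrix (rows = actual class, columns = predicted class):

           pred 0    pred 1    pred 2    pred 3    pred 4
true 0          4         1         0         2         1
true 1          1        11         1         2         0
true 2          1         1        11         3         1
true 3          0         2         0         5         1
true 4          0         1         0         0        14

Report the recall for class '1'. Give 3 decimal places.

0.733

Take TP from the diagonal, FP from the rest of the '1' prediction marginal, FN from the rest of the '1' actual marginal.
recall = TP/(TP+FN).
1: TP=11, FN=1+1+2+0=4 → 11/15 = 0.7333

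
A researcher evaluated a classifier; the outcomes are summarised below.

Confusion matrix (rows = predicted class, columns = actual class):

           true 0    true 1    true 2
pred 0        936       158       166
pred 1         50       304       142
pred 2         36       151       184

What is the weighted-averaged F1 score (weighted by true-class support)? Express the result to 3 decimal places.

Per-class F1 score (2·TP/(2·TP+FP+FN)):
  0: TP=936, FP=158+166=324, FN=50+36=86 → 1872/2282 = 0.8203
  1: TP=304, FP=50+142=192, FN=158+151=309 → 608/1109 = 0.5482
  2: TP=184, FP=36+151=187, FN=166+142=308 → 368/863 = 0.4264
Weighted-F1 score = Σ (supportᵢ/N)·F1 scoreᵢ with N=2127: (1022/2127)·0.8203 + (613/2127)·0.5482 + (492/2127)·0.4264 = 0.651

0.651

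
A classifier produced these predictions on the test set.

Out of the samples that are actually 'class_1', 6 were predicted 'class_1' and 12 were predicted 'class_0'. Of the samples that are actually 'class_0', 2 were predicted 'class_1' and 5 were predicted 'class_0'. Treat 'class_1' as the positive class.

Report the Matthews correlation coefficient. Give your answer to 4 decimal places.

MCC = (TP·TN − FP·FN) / √((TP+FP)(TP+FN)(TN+FP)(TN+FN))
Numerator = 6·5 − 2·12 = 6
Denominator = √(8·18·7·17) = √17136 = 130.9045
MCC = 6 / 130.9045 = 0.0458

0.0458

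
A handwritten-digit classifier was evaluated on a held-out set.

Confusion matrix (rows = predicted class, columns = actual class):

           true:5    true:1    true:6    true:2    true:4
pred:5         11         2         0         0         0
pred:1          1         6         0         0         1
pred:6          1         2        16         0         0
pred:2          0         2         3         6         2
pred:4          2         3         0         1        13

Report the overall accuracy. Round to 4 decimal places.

0.7222

Accuracy = trace / total = (11+6+16+6+13=52) / 72 = 52/72 = 0.7222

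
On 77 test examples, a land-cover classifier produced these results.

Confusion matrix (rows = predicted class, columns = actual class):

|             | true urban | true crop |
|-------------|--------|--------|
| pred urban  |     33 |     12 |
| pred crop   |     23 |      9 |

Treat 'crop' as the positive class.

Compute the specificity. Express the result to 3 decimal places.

Specificity = TN/(TN+FP) = 33/(33+23) = 0.589

0.589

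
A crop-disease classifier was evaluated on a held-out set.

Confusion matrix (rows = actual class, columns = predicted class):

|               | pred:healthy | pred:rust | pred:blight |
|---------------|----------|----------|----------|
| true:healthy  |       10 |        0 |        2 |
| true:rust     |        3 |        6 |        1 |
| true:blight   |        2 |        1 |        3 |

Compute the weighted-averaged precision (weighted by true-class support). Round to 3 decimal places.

0.699

Per-class precision (TP/(TP+FP)):
  healthy: TP=10, FP=3+2=5 → 10/15 = 0.6667
  rust: TP=6, FP=0+1=1 → 6/7 = 0.8571
  blight: TP=3, FP=2+1=3 → 3/6 = 0.5000
Weighted-precision = Σ (supportᵢ/N)·precisionᵢ with N=28: (12/28)·0.6667 + (10/28)·0.8571 + (6/28)·0.5000 = 0.699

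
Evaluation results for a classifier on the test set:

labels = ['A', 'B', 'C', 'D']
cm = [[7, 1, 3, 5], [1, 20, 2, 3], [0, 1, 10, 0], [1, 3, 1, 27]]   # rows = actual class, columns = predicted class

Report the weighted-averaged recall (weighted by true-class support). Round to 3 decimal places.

0.753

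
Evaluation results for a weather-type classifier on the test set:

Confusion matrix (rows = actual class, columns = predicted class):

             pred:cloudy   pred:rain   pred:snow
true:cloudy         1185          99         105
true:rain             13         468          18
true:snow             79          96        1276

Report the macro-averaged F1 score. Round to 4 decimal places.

0.8633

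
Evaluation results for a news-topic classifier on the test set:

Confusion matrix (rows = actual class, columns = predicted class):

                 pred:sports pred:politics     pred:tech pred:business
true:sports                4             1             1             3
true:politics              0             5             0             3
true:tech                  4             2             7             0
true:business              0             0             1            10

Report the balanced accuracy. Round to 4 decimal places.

Balanced accuracy = mean of per-class recall.
  sports: recall = 4/9 = 0.44444
  politics: recall = 5/8 = 0.62500
  tech: recall = 7/13 = 0.53846
  business: recall = 10/11 = 0.90909
Mean = (0.44444 + 0.62500 + 0.53846 + 0.90909) / 4 = 0.6292

0.6292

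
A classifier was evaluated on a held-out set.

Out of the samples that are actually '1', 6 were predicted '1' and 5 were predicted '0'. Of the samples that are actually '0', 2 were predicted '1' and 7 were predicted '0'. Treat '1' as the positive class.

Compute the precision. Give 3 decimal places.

Precision = TP/(TP+FP) = 6/(6+2) = 6/8 = 0.750

0.750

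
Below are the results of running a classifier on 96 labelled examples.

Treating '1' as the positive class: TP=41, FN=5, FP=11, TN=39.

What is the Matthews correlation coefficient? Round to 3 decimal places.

MCC = (TP·TN − FP·FN) / √((TP+FP)(TP+FN)(TN+FP)(TN+FN))
Numerator = 41·39 − 11·5 = 1544
Denominator = √(52·46·50·44) = √5262400 = 2293.9922
MCC = 1544 / 2293.9922 = 0.673

0.673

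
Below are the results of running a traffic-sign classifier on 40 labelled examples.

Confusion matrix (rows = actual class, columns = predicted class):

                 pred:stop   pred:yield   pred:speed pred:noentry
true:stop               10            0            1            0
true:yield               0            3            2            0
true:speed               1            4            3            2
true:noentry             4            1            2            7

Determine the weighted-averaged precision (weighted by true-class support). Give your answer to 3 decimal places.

Per-class precision (TP/(TP+FP)):
  stop: TP=10, FP=0+1+4=5 → 10/15 = 0.6667
  yield: TP=3, FP=0+4+1=5 → 3/8 = 0.3750
  speed: TP=3, FP=1+2+2=5 → 3/8 = 0.3750
  noentry: TP=7, FP=0+0+2=2 → 7/9 = 0.7778
Weighted-precision = Σ (supportᵢ/N)·precisionᵢ with N=40: (11/40)·0.6667 + (5/40)·0.3750 + (10/40)·0.3750 + (14/40)·0.7778 = 0.596

0.596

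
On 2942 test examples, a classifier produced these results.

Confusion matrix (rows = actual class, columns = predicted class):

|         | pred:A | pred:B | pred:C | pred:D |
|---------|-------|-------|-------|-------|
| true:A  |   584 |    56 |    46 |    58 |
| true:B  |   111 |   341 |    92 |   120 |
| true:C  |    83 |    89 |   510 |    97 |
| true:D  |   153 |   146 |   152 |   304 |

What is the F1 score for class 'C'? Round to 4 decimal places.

0.6460

Treat 'C' as positive and all other classes as negative.
F1 score = 2·TP/(2·TP+FP+FN).
C: TP=510, FP=46+92+152=290, FN=83+89+97=269 → 1020/1579 = 0.64598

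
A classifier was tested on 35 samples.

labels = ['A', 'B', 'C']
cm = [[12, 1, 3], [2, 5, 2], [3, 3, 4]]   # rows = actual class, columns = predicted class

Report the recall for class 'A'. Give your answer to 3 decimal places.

0.750

Take TP from the diagonal, FP from the rest of the 'A' prediction marginal, FN from the rest of the 'A' actual marginal.
recall = TP/(TP+FN).
A: TP=12, FN=1+3=4 → 12/16 = 0.7500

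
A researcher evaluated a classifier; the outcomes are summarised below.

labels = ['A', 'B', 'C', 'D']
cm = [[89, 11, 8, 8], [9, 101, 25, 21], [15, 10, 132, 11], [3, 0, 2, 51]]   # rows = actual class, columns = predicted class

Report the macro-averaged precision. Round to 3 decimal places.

0.736

Per-class precision (TP/(TP+FP)):
  A: TP=89, FP=9+15+3=27 → 89/116 = 0.7672
  B: TP=101, FP=11+10+0=21 → 101/122 = 0.8279
  C: TP=132, FP=8+25+2=35 → 132/167 = 0.7904
  D: TP=51, FP=8+21+11=40 → 51/91 = 0.5604
Macro-precision = mean = (0.7672 + 0.8279 + 0.7904 + 0.5604) / 4 = 0.736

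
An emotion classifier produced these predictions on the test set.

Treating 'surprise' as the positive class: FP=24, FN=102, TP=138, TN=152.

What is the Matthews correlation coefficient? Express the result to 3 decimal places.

MCC = (TP·TN − FP·FN) / √((TP+FP)(TP+FN)(TN+FP)(TN+FN))
Numerator = 138·152 − 24·102 = 18528
Denominator = √(162·240·176·254) = √1738091520 = 41690.4248
MCC = 18528 / 41690.4248 = 0.444

0.444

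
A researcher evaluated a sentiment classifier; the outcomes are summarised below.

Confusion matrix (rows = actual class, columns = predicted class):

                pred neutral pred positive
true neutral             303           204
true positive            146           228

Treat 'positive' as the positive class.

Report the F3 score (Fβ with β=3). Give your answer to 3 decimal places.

0.600

Fβ = (1+β²)·TP / ((1+β²)·TP + β²·FN + FP), with β²=9
= 10·228 / (10·228 + 9·146 + 204) = 0.600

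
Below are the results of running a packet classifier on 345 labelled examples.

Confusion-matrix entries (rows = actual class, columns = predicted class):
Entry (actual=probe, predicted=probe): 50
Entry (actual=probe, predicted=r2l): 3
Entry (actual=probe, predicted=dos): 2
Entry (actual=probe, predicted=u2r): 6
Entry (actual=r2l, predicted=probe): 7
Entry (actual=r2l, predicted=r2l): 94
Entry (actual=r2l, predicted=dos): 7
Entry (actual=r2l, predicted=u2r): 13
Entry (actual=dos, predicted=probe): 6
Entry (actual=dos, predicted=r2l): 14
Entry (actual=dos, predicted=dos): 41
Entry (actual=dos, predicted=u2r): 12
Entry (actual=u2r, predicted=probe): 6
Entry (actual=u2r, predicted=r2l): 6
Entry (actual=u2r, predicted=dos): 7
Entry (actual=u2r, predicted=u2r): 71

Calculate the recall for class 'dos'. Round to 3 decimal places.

Treat 'dos' as positive and all other classes as negative.
recall = TP/(TP+FN).
dos: TP=41, FN=6+14+12=32 → 41/73 = 0.5616

0.562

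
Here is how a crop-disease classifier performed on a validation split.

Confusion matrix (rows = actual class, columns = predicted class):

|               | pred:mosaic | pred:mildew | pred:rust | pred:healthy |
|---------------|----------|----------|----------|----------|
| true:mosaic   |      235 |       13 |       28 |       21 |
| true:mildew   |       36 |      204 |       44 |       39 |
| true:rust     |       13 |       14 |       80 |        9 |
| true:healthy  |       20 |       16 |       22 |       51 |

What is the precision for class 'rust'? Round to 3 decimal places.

One-vs-rest for 'rust': TP = diagonal; FP = other classes predicted 'rust'; FN = 'rust' predicted as other.
precision = TP/(TP+FP).
rust: TP=80, FP=28+44+22=94 → 80/174 = 0.4598

0.460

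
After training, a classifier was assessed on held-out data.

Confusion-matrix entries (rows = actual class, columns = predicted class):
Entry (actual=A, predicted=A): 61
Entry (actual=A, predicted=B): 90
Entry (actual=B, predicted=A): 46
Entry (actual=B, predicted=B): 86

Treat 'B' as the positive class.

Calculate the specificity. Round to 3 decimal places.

Specificity = TN/(TN+FP) = 61/(61+90) = 0.404

0.404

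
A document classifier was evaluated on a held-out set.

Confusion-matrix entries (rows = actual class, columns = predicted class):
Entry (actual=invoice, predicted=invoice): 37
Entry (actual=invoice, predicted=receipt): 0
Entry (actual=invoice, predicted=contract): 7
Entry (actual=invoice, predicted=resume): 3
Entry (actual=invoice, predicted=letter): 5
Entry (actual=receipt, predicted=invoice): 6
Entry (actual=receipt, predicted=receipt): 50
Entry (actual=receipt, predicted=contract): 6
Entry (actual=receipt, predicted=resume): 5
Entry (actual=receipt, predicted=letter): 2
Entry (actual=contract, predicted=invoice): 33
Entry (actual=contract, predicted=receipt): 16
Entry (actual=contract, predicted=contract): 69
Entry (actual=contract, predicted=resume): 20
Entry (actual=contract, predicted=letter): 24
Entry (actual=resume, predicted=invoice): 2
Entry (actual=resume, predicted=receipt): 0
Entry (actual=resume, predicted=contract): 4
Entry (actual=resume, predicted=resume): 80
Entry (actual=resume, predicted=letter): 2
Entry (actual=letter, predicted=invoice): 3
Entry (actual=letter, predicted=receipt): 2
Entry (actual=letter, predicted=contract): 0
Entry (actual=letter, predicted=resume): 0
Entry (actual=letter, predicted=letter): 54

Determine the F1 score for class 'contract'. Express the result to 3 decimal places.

0.556

F1 score = 2·TP/(2·TP+FP+FN).
contract: TP=69, FP=7+6+4+0=17, FN=33+16+20+24=93 → 138/248 = 0.5565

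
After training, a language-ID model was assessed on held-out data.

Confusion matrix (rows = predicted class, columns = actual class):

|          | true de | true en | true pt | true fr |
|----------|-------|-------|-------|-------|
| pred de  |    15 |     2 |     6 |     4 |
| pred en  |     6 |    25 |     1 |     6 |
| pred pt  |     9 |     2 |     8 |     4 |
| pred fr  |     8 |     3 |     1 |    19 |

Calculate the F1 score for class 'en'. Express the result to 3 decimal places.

One-vs-rest for 'en': TP = diagonal; FP = other classes predicted 'en'; FN = 'en' predicted as other.
F1 score = 2·TP/(2·TP+FP+FN).
en: TP=25, FP=6+1+6=13, FN=2+2+3=7 → 50/70 = 0.7143

0.714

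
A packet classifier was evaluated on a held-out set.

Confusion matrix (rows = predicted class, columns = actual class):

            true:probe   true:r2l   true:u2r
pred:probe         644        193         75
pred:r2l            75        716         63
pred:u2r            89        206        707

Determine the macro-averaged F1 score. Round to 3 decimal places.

Per-class F1 score (2·TP/(2·TP+FP+FN)):
  probe: TP=644, FP=193+75=268, FN=75+89=164 → 1288/1720 = 0.7488
  r2l: TP=716, FP=75+63=138, FN=193+206=399 → 1432/1969 = 0.7273
  u2r: TP=707, FP=89+206=295, FN=75+63=138 → 1414/1847 = 0.7656
Macro-F1 score = mean = (0.7488 + 0.7273 + 0.7656) / 3 = 0.747

0.747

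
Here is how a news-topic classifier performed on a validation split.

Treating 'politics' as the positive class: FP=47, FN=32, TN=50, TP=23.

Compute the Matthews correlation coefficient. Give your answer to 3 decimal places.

-0.064

MCC = (TP·TN − FP·FN) / √((TP+FP)(TP+FN)(TN+FP)(TN+FN))
Numerator = 23·50 − 47·32 = -354
Denominator = √(70·55·97·82) = √30622900 = 5533.7962
MCC = -354 / 5533.7962 = -0.064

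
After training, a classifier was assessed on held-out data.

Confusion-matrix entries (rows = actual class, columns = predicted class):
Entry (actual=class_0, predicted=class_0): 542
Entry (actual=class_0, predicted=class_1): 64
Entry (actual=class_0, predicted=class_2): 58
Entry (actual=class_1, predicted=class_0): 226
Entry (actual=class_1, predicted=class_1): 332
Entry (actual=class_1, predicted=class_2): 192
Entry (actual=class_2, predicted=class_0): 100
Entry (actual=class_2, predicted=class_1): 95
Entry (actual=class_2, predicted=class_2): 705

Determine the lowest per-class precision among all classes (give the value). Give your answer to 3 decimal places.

0.624

Per-class precision (TP/(TP+FP)):
  class_0: TP=542, FP=226+100=326 → 542/868 = 0.6244
  class_1: TP=332, FP=64+95=159 → 332/491 = 0.6762
  class_2: TP=705, FP=58+192=250 → 705/955 = 0.7382
Lowest is class 'class_0' with precision = 0.624.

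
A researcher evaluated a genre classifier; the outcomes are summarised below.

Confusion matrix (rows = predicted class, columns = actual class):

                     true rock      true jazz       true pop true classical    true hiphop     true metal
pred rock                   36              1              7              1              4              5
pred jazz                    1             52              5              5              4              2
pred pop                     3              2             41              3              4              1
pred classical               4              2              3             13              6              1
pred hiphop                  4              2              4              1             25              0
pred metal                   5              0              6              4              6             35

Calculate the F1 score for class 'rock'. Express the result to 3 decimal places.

0.673

F1 score = 2·TP/(2·TP+FP+FN).
rock: TP=36, FP=1+7+1+4+5=18, FN=1+3+4+4+5=17 → 72/107 = 0.6729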